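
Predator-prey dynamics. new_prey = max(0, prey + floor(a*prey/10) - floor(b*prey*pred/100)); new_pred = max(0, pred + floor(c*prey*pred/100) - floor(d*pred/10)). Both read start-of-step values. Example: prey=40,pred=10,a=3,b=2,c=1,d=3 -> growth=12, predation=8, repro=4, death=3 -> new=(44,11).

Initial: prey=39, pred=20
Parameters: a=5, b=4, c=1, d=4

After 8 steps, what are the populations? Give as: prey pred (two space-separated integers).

Answer: 34 4

Derivation:
Step 1: prey: 39+19-31=27; pred: 20+7-8=19
Step 2: prey: 27+13-20=20; pred: 19+5-7=17
Step 3: prey: 20+10-13=17; pred: 17+3-6=14
Step 4: prey: 17+8-9=16; pred: 14+2-5=11
Step 5: prey: 16+8-7=17; pred: 11+1-4=8
Step 6: prey: 17+8-5=20; pred: 8+1-3=6
Step 7: prey: 20+10-4=26; pred: 6+1-2=5
Step 8: prey: 26+13-5=34; pred: 5+1-2=4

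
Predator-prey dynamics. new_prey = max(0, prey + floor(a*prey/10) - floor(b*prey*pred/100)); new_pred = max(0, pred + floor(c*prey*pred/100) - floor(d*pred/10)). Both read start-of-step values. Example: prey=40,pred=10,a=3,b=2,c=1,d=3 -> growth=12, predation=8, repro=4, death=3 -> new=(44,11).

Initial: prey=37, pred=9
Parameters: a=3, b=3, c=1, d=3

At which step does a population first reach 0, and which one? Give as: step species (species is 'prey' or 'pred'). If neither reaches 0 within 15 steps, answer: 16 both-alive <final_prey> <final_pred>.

Step 1: prey: 37+11-9=39; pred: 9+3-2=10
Step 2: prey: 39+11-11=39; pred: 10+3-3=10
Steps 3-15: state stable at prey=39, pred=10 (no change)
No extinction within 15 steps

Answer: 16 both-alive 39 10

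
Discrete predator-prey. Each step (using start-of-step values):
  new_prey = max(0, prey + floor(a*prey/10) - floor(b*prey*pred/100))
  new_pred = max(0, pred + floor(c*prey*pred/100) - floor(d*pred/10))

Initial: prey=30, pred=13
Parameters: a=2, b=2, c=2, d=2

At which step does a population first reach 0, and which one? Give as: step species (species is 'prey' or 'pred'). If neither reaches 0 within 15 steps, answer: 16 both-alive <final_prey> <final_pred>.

Step 1: prey: 30+6-7=29; pred: 13+7-2=18
Step 2: prey: 29+5-10=24; pred: 18+10-3=25
Step 3: prey: 24+4-12=16; pred: 25+12-5=32
Step 4: prey: 16+3-10=9; pred: 32+10-6=36
Step 5: prey: 9+1-6=4; pred: 36+6-7=35
Step 6: prey: 4+0-2=2; pred: 35+2-7=30
Step 7: prey: 2+0-1=1; pred: 30+1-6=25
Step 8: prey: 1+0-0=1; pred: 25+0-5=20
Step 9: prey: 1+0-0=1; pred: 20+0-4=16
Step 10: prey: 1+0-0=1; pred: 16+0-3=13
Step 11: prey: 1+0-0=1; pred: 13+0-2=11
Step 12: prey: 1+0-0=1; pred: 11+0-2=9
Step 13: prey: 1+0-0=1; pred: 9+0-1=8
Step 14: prey: 1+0-0=1; pred: 8+0-1=7
Step 15: prey: 1+0-0=1; pred: 7+0-1=6
No extinction within 15 steps

Answer: 16 both-alive 1 6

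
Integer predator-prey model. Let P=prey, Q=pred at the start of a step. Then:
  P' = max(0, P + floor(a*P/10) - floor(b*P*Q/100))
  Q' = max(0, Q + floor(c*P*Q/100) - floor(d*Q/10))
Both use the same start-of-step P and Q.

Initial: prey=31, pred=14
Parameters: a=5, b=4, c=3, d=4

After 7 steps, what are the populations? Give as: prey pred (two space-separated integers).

Answer: 0 7

Derivation:
Step 1: prey: 31+15-17=29; pred: 14+13-5=22
Step 2: prey: 29+14-25=18; pred: 22+19-8=33
Step 3: prey: 18+9-23=4; pred: 33+17-13=37
Step 4: prey: 4+2-5=1; pred: 37+4-14=27
Step 5: prey: 1+0-1=0; pred: 27+0-10=17
Step 6: prey: 0+0-0=0; pred: 17+0-6=11
Step 7: prey: 0+0-0=0; pred: 11+0-4=7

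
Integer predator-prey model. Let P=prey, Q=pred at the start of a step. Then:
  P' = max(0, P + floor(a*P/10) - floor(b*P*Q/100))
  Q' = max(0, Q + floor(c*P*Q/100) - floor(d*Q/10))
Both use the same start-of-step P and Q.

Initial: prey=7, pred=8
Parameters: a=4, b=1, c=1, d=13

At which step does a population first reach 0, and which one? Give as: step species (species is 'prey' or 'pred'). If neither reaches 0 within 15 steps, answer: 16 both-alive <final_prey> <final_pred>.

Answer: 1 pred

Derivation:
Step 1: prey: 7+2-0=9; pred: 8+0-10=0
First extinction: pred at step 1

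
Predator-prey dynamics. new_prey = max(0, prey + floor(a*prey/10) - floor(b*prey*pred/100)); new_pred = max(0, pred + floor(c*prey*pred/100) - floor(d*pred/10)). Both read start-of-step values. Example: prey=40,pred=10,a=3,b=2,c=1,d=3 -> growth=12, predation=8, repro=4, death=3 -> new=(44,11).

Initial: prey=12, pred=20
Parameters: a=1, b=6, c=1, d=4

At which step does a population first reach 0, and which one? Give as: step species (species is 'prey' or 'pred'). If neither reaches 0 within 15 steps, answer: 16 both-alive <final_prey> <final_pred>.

Step 1: prey: 12+1-14=0; pred: 20+2-8=14
First extinction: prey at step 1

Answer: 1 prey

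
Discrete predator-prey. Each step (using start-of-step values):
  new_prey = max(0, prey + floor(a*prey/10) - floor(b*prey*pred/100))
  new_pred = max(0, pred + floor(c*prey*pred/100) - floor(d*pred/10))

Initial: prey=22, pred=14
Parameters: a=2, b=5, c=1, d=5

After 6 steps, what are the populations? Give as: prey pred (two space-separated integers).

Answer: 9 1

Derivation:
Step 1: prey: 22+4-15=11; pred: 14+3-7=10
Step 2: prey: 11+2-5=8; pred: 10+1-5=6
Step 3: prey: 8+1-2=7; pred: 6+0-3=3
Step 4: prey: 7+1-1=7; pred: 3+0-1=2
Step 5: prey: 7+1-0=8; pred: 2+0-1=1
Step 6: prey: 8+1-0=9; pred: 1+0-0=1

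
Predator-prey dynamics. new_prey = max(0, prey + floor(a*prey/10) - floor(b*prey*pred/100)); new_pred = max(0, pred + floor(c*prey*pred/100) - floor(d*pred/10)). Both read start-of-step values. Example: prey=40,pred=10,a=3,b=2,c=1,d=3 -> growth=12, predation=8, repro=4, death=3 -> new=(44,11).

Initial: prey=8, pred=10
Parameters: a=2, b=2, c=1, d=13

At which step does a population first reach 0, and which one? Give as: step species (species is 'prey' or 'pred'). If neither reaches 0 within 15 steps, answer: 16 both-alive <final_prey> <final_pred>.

Step 1: prey: 8+1-1=8; pred: 10+0-13=0
First extinction: pred at step 1

Answer: 1 pred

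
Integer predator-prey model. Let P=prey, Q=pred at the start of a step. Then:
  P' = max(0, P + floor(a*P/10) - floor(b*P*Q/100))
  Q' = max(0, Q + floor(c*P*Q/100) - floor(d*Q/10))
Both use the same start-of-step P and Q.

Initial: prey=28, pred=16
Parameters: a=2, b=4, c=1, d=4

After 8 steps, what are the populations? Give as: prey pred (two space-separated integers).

Answer: 12 2

Derivation:
Step 1: prey: 28+5-17=16; pred: 16+4-6=14
Step 2: prey: 16+3-8=11; pred: 14+2-5=11
Step 3: prey: 11+2-4=9; pred: 11+1-4=8
Step 4: prey: 9+1-2=8; pred: 8+0-3=5
Step 5: prey: 8+1-1=8; pred: 5+0-2=3
Step 6: prey: 8+1-0=9; pred: 3+0-1=2
Step 7: prey: 9+1-0=10; pred: 2+0-0=2
Step 8: prey: 10+2-0=12; pred: 2+0-0=2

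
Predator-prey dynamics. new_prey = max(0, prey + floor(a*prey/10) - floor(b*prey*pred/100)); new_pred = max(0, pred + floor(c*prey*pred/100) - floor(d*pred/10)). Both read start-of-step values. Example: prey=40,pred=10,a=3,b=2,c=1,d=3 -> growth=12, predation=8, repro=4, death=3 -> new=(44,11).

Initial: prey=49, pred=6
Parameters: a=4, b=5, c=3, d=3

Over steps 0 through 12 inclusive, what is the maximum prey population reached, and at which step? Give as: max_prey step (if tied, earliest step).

Step 1: prey: 49+19-14=54; pred: 6+8-1=13
Step 2: prey: 54+21-35=40; pred: 13+21-3=31
Step 3: prey: 40+16-62=0; pred: 31+37-9=59
Step 4: prey: 0+0-0=0; pred: 59+0-17=42
Step 5: prey: 0+0-0=0; pred: 42+0-12=30
Step 6: prey: 0+0-0=0; pred: 30+0-9=21
Step 7: prey: 0+0-0=0; pred: 21+0-6=15
Step 8: prey: 0+0-0=0; pred: 15+0-4=11
Step 9: prey: 0+0-0=0; pred: 11+0-3=8
Step 10: prey: 0+0-0=0; pred: 8+0-2=6
Step 11: prey: 0+0-0=0; pred: 6+0-1=5
Step 12: prey: 0+0-0=0; pred: 5+0-1=4
Max prey = 54 at step 1

Answer: 54 1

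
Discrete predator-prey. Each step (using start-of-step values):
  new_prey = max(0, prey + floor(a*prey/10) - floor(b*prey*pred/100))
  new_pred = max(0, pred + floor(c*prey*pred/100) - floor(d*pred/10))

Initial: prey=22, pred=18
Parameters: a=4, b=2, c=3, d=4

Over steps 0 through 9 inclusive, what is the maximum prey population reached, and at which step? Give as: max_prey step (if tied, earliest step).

Step 1: prey: 22+8-7=23; pred: 18+11-7=22
Step 2: prey: 23+9-10=22; pred: 22+15-8=29
Step 3: prey: 22+8-12=18; pred: 29+19-11=37
Step 4: prey: 18+7-13=12; pred: 37+19-14=42
Step 5: prey: 12+4-10=6; pred: 42+15-16=41
Step 6: prey: 6+2-4=4; pred: 41+7-16=32
Step 7: prey: 4+1-2=3; pred: 32+3-12=23
Step 8: prey: 3+1-1=3; pred: 23+2-9=16
Step 9: prey: 3+1-0=4; pred: 16+1-6=11
Max prey = 23 at step 1

Answer: 23 1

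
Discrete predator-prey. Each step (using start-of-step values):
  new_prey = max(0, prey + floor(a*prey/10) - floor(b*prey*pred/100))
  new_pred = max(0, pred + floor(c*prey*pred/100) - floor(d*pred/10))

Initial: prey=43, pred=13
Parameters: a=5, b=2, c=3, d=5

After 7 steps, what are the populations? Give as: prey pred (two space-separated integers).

Answer: 0 18

Derivation:
Step 1: prey: 43+21-11=53; pred: 13+16-6=23
Step 2: prey: 53+26-24=55; pred: 23+36-11=48
Step 3: prey: 55+27-52=30; pred: 48+79-24=103
Step 4: prey: 30+15-61=0; pred: 103+92-51=144
Step 5: prey: 0+0-0=0; pred: 144+0-72=72
Step 6: prey: 0+0-0=0; pred: 72+0-36=36
Step 7: prey: 0+0-0=0; pred: 36+0-18=18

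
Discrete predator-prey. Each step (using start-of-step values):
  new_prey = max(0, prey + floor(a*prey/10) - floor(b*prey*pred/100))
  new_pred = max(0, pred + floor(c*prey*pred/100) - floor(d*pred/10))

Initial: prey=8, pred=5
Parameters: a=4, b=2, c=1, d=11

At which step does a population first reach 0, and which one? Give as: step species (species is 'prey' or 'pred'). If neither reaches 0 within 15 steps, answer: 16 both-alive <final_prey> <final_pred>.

Answer: 1 pred

Derivation:
Step 1: prey: 8+3-0=11; pred: 5+0-5=0
First extinction: pred at step 1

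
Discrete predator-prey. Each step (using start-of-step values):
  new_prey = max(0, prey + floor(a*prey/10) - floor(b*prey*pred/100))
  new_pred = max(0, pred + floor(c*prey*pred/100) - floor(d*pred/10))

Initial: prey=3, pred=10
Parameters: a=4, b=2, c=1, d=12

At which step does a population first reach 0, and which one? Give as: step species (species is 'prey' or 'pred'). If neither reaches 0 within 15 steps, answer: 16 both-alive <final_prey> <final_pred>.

Step 1: prey: 3+1-0=4; pred: 10+0-12=0
First extinction: pred at step 1

Answer: 1 pred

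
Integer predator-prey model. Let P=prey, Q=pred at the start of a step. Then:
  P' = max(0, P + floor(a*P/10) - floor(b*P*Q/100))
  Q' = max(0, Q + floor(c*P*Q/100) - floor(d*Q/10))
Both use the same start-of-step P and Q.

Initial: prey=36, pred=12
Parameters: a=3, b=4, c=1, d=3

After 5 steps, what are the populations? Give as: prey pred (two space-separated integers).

Step 1: prey: 36+10-17=29; pred: 12+4-3=13
Step 2: prey: 29+8-15=22; pred: 13+3-3=13
Step 3: prey: 22+6-11=17; pred: 13+2-3=12
Step 4: prey: 17+5-8=14; pred: 12+2-3=11
Step 5: prey: 14+4-6=12; pred: 11+1-3=9

Answer: 12 9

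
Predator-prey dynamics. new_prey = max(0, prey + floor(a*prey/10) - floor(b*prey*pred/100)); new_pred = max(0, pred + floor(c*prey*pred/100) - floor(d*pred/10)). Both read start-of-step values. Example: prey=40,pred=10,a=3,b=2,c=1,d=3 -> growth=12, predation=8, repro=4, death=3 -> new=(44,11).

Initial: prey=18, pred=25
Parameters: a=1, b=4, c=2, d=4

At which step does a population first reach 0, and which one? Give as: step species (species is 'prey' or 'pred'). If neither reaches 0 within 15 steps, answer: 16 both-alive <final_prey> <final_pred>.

Answer: 16 both-alive 1 2

Derivation:
Step 1: prey: 18+1-18=1; pred: 25+9-10=24
Step 2: prey: 1+0-0=1; pred: 24+0-9=15
Step 3: prey: 1+0-0=1; pred: 15+0-6=9
Step 4: prey: 1+0-0=1; pred: 9+0-3=6
Step 5: prey: 1+0-0=1; pred: 6+0-2=4
Step 6: prey: 1+0-0=1; pred: 4+0-1=3
Step 7: prey: 1+0-0=1; pred: 3+0-1=2
Step 8: prey: 1+0-0=1; pred: 2+0-0=2
Steps 9-15: state stable at prey=1, pred=2 (no change)
No extinction within 15 steps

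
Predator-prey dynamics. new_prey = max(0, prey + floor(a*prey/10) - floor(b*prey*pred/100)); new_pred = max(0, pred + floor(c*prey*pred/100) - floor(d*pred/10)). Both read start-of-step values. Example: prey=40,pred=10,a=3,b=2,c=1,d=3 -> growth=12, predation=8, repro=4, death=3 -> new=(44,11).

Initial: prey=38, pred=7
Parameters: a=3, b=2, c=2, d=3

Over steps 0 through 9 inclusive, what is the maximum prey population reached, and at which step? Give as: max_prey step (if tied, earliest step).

Answer: 49 2

Derivation:
Step 1: prey: 38+11-5=44; pred: 7+5-2=10
Step 2: prey: 44+13-8=49; pred: 10+8-3=15
Step 3: prey: 49+14-14=49; pred: 15+14-4=25
Step 4: prey: 49+14-24=39; pred: 25+24-7=42
Step 5: prey: 39+11-32=18; pred: 42+32-12=62
Step 6: prey: 18+5-22=1; pred: 62+22-18=66
Step 7: prey: 1+0-1=0; pred: 66+1-19=48
Step 8: prey: 0+0-0=0; pred: 48+0-14=34
Step 9: prey: 0+0-0=0; pred: 34+0-10=24
Max prey = 49 at step 2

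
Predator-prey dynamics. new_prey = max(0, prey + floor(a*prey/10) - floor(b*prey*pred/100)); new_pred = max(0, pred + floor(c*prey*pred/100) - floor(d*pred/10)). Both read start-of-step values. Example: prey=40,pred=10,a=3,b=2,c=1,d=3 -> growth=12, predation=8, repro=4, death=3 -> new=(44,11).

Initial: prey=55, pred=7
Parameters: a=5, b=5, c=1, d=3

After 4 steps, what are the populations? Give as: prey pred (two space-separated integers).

Step 1: prey: 55+27-19=63; pred: 7+3-2=8
Step 2: prey: 63+31-25=69; pred: 8+5-2=11
Step 3: prey: 69+34-37=66; pred: 11+7-3=15
Step 4: prey: 66+33-49=50; pred: 15+9-4=20

Answer: 50 20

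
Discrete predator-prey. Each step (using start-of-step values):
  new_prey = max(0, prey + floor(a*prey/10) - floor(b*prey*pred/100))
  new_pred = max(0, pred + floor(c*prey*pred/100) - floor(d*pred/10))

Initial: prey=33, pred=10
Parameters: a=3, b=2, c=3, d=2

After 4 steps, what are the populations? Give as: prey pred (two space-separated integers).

Step 1: prey: 33+9-6=36; pred: 10+9-2=17
Step 2: prey: 36+10-12=34; pred: 17+18-3=32
Step 3: prey: 34+10-21=23; pred: 32+32-6=58
Step 4: prey: 23+6-26=3; pred: 58+40-11=87

Answer: 3 87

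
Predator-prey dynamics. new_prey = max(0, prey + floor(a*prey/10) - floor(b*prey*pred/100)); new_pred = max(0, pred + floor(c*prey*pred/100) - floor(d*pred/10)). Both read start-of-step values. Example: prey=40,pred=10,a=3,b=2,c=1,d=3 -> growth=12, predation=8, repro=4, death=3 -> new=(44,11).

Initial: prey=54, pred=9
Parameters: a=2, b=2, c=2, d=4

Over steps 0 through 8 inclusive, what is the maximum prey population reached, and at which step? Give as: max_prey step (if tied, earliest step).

Answer: 55 1

Derivation:
Step 1: prey: 54+10-9=55; pred: 9+9-3=15
Step 2: prey: 55+11-16=50; pred: 15+16-6=25
Step 3: prey: 50+10-25=35; pred: 25+25-10=40
Step 4: prey: 35+7-28=14; pred: 40+28-16=52
Step 5: prey: 14+2-14=2; pred: 52+14-20=46
Step 6: prey: 2+0-1=1; pred: 46+1-18=29
Step 7: prey: 1+0-0=1; pred: 29+0-11=18
Step 8: prey: 1+0-0=1; pred: 18+0-7=11
Max prey = 55 at step 1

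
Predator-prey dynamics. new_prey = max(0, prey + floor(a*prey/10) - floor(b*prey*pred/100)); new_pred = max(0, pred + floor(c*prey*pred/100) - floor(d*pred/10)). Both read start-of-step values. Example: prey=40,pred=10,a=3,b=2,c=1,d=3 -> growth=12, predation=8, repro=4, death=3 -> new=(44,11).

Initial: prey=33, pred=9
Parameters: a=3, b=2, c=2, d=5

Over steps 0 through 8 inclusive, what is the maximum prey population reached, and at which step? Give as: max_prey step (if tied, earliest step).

Answer: 44 3

Derivation:
Step 1: prey: 33+9-5=37; pred: 9+5-4=10
Step 2: prey: 37+11-7=41; pred: 10+7-5=12
Step 3: prey: 41+12-9=44; pred: 12+9-6=15
Step 4: prey: 44+13-13=44; pred: 15+13-7=21
Step 5: prey: 44+13-18=39; pred: 21+18-10=29
Step 6: prey: 39+11-22=28; pred: 29+22-14=37
Step 7: prey: 28+8-20=16; pred: 37+20-18=39
Step 8: prey: 16+4-12=8; pred: 39+12-19=32
Max prey = 44 at step 3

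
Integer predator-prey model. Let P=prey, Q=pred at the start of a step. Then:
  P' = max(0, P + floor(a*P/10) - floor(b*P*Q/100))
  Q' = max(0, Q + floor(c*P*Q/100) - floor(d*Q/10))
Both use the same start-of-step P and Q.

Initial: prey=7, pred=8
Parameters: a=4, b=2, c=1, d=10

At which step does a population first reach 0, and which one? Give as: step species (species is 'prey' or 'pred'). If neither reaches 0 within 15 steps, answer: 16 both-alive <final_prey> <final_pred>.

Step 1: prey: 7+2-1=8; pred: 8+0-8=0
First extinction: pred at step 1

Answer: 1 pred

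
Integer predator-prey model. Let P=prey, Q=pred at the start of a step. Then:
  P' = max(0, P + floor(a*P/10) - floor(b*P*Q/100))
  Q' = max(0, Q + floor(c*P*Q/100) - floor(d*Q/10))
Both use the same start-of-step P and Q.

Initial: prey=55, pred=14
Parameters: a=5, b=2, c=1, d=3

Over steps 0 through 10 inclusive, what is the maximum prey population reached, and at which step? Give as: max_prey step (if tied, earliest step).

Answer: 82 3

Derivation:
Step 1: prey: 55+27-15=67; pred: 14+7-4=17
Step 2: prey: 67+33-22=78; pred: 17+11-5=23
Step 3: prey: 78+39-35=82; pred: 23+17-6=34
Step 4: prey: 82+41-55=68; pred: 34+27-10=51
Step 5: prey: 68+34-69=33; pred: 51+34-15=70
Step 6: prey: 33+16-46=3; pred: 70+23-21=72
Step 7: prey: 3+1-4=0; pred: 72+2-21=53
Step 8: prey: 0+0-0=0; pred: 53+0-15=38
Step 9: prey: 0+0-0=0; pred: 38+0-11=27
Step 10: prey: 0+0-0=0; pred: 27+0-8=19
Max prey = 82 at step 3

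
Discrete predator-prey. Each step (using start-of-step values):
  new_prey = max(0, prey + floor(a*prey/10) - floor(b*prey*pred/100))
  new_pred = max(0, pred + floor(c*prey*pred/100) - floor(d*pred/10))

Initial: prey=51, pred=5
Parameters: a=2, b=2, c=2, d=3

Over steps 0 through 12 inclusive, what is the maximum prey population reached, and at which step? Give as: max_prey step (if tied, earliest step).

Step 1: prey: 51+10-5=56; pred: 5+5-1=9
Step 2: prey: 56+11-10=57; pred: 9+10-2=17
Step 3: prey: 57+11-19=49; pred: 17+19-5=31
Step 4: prey: 49+9-30=28; pred: 31+30-9=52
Step 5: prey: 28+5-29=4; pred: 52+29-15=66
Step 6: prey: 4+0-5=0; pred: 66+5-19=52
Step 7: prey: 0+0-0=0; pred: 52+0-15=37
Step 8: prey: 0+0-0=0; pred: 37+0-11=26
Step 9: prey: 0+0-0=0; pred: 26+0-7=19
Step 10: prey: 0+0-0=0; pred: 19+0-5=14
Step 11: prey: 0+0-0=0; pred: 14+0-4=10
Step 12: prey: 0+0-0=0; pred: 10+0-3=7
Max prey = 57 at step 2

Answer: 57 2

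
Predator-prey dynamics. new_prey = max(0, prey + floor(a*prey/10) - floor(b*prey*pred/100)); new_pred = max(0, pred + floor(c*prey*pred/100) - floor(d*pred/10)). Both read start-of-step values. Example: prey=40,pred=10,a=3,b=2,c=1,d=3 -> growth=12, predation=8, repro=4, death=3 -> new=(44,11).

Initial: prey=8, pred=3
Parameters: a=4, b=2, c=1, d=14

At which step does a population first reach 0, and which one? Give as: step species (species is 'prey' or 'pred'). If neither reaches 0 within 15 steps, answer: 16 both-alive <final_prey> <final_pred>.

Step 1: prey: 8+3-0=11; pred: 3+0-4=0
First extinction: pred at step 1

Answer: 1 pred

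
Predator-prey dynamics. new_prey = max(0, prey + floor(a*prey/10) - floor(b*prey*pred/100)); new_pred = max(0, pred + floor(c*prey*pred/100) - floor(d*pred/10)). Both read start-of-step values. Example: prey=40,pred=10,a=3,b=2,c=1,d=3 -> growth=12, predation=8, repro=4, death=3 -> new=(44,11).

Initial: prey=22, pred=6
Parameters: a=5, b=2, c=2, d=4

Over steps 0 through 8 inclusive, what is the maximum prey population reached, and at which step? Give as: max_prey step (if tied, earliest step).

Step 1: prey: 22+11-2=31; pred: 6+2-2=6
Step 2: prey: 31+15-3=43; pred: 6+3-2=7
Step 3: prey: 43+21-6=58; pred: 7+6-2=11
Step 4: prey: 58+29-12=75; pred: 11+12-4=19
Step 5: prey: 75+37-28=84; pred: 19+28-7=40
Step 6: prey: 84+42-67=59; pred: 40+67-16=91
Step 7: prey: 59+29-107=0; pred: 91+107-36=162
Step 8: prey: 0+0-0=0; pred: 162+0-64=98
Max prey = 84 at step 5

Answer: 84 5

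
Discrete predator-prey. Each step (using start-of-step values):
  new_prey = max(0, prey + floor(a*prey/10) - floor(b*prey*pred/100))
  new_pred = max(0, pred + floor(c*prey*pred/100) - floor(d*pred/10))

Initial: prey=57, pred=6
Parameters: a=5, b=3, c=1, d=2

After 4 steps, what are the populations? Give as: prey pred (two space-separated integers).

Answer: 85 43

Derivation:
Step 1: prey: 57+28-10=75; pred: 6+3-1=8
Step 2: prey: 75+37-18=94; pred: 8+6-1=13
Step 3: prey: 94+47-36=105; pred: 13+12-2=23
Step 4: prey: 105+52-72=85; pred: 23+24-4=43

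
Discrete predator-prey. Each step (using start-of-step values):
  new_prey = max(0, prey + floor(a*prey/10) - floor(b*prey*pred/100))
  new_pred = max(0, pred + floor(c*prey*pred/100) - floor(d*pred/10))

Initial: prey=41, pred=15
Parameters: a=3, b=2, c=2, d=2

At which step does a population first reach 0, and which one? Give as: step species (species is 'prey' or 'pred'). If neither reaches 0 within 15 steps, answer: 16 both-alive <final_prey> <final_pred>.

Step 1: prey: 41+12-12=41; pred: 15+12-3=24
Step 2: prey: 41+12-19=34; pred: 24+19-4=39
Step 3: prey: 34+10-26=18; pred: 39+26-7=58
Step 4: prey: 18+5-20=3; pred: 58+20-11=67
Step 5: prey: 3+0-4=0; pred: 67+4-13=58
First extinction: prey at step 5

Answer: 5 prey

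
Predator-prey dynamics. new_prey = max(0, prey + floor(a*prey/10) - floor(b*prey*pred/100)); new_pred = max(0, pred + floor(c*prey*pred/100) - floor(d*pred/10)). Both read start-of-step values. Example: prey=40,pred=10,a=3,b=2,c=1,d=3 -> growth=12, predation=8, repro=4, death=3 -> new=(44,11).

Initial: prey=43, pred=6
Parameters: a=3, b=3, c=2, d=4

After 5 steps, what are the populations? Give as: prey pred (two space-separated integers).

Answer: 8 39

Derivation:
Step 1: prey: 43+12-7=48; pred: 6+5-2=9
Step 2: prey: 48+14-12=50; pred: 9+8-3=14
Step 3: prey: 50+15-21=44; pred: 14+14-5=23
Step 4: prey: 44+13-30=27; pred: 23+20-9=34
Step 5: prey: 27+8-27=8; pred: 34+18-13=39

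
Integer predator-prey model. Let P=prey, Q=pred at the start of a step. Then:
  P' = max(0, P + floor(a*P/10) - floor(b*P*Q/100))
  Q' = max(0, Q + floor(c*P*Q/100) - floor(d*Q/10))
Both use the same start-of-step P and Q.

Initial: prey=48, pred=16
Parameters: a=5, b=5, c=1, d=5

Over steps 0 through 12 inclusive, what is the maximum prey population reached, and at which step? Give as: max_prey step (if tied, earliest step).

Answer: 167 12

Derivation:
Step 1: prey: 48+24-38=34; pred: 16+7-8=15
Step 2: prey: 34+17-25=26; pred: 15+5-7=13
Step 3: prey: 26+13-16=23; pred: 13+3-6=10
Step 4: prey: 23+11-11=23; pred: 10+2-5=7
Step 5: prey: 23+11-8=26; pred: 7+1-3=5
Step 6: prey: 26+13-6=33; pred: 5+1-2=4
Step 7: prey: 33+16-6=43; pred: 4+1-2=3
Step 8: prey: 43+21-6=58; pred: 3+1-1=3
Step 9: prey: 58+29-8=79; pred: 3+1-1=3
Step 10: prey: 79+39-11=107; pred: 3+2-1=4
Step 11: prey: 107+53-21=139; pred: 4+4-2=6
Step 12: prey: 139+69-41=167; pred: 6+8-3=11
Max prey = 167 at step 12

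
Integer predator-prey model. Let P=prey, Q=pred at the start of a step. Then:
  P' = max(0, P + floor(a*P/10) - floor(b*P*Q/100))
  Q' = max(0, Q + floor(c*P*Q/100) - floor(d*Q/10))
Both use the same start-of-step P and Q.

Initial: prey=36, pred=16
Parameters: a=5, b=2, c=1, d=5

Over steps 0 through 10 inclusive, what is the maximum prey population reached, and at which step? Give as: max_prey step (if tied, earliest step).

Answer: 117 6

Derivation:
Step 1: prey: 36+18-11=43; pred: 16+5-8=13
Step 2: prey: 43+21-11=53; pred: 13+5-6=12
Step 3: prey: 53+26-12=67; pred: 12+6-6=12
Step 4: prey: 67+33-16=84; pred: 12+8-6=14
Step 5: prey: 84+42-23=103; pred: 14+11-7=18
Step 6: prey: 103+51-37=117; pred: 18+18-9=27
Step 7: prey: 117+58-63=112; pred: 27+31-13=45
Step 8: prey: 112+56-100=68; pred: 45+50-22=73
Step 9: prey: 68+34-99=3; pred: 73+49-36=86
Step 10: prey: 3+1-5=0; pred: 86+2-43=45
Max prey = 117 at step 6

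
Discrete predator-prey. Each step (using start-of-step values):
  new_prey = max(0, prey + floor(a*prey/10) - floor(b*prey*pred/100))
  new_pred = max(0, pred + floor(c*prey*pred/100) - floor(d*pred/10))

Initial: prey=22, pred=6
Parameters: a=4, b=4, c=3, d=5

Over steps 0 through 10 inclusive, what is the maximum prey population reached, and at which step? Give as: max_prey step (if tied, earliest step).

Step 1: prey: 22+8-5=25; pred: 6+3-3=6
Step 2: prey: 25+10-6=29; pred: 6+4-3=7
Step 3: prey: 29+11-8=32; pred: 7+6-3=10
Step 4: prey: 32+12-12=32; pred: 10+9-5=14
Step 5: prey: 32+12-17=27; pred: 14+13-7=20
Step 6: prey: 27+10-21=16; pred: 20+16-10=26
Step 7: prey: 16+6-16=6; pred: 26+12-13=25
Step 8: prey: 6+2-6=2; pred: 25+4-12=17
Step 9: prey: 2+0-1=1; pred: 17+1-8=10
Step 10: prey: 1+0-0=1; pred: 10+0-5=5
Max prey = 32 at step 3

Answer: 32 3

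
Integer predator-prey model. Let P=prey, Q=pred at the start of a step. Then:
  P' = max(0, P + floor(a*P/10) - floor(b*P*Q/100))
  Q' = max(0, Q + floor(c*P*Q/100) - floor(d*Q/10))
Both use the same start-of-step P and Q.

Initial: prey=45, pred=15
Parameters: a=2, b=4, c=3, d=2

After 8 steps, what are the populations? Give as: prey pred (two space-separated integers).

Step 1: prey: 45+9-27=27; pred: 15+20-3=32
Step 2: prey: 27+5-34=0; pred: 32+25-6=51
Step 3: prey: 0+0-0=0; pred: 51+0-10=41
Step 4: prey: 0+0-0=0; pred: 41+0-8=33
Step 5: prey: 0+0-0=0; pred: 33+0-6=27
Step 6: prey: 0+0-0=0; pred: 27+0-5=22
Step 7: prey: 0+0-0=0; pred: 22+0-4=18
Step 8: prey: 0+0-0=0; pred: 18+0-3=15

Answer: 0 15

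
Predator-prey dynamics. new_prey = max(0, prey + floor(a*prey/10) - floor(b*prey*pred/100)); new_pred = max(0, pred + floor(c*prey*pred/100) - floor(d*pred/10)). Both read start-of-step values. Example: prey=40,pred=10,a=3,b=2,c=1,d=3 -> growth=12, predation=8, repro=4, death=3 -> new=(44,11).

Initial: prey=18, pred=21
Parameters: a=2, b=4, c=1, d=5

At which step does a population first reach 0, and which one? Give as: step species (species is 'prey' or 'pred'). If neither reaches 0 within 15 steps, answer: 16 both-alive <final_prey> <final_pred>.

Answer: 16 both-alive 3 1

Derivation:
Step 1: prey: 18+3-15=6; pred: 21+3-10=14
Step 2: prey: 6+1-3=4; pred: 14+0-7=7
Step 3: prey: 4+0-1=3; pred: 7+0-3=4
Step 4: prey: 3+0-0=3; pred: 4+0-2=2
Step 5: prey: 3+0-0=3; pred: 2+0-1=1
Step 6: prey: 3+0-0=3; pred: 1+0-0=1
Steps 7-15: state stable at prey=3, pred=1 (no change)
No extinction within 15 steps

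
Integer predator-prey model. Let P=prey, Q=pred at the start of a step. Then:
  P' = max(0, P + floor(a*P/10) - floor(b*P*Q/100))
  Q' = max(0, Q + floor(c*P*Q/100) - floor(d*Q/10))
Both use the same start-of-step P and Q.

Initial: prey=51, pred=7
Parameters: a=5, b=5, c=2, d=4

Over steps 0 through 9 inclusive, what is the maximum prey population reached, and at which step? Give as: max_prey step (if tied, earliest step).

Answer: 59 1

Derivation:
Step 1: prey: 51+25-17=59; pred: 7+7-2=12
Step 2: prey: 59+29-35=53; pred: 12+14-4=22
Step 3: prey: 53+26-58=21; pred: 22+23-8=37
Step 4: prey: 21+10-38=0; pred: 37+15-14=38
Step 5: prey: 0+0-0=0; pred: 38+0-15=23
Step 6: prey: 0+0-0=0; pred: 23+0-9=14
Step 7: prey: 0+0-0=0; pred: 14+0-5=9
Step 8: prey: 0+0-0=0; pred: 9+0-3=6
Step 9: prey: 0+0-0=0; pred: 6+0-2=4
Max prey = 59 at step 1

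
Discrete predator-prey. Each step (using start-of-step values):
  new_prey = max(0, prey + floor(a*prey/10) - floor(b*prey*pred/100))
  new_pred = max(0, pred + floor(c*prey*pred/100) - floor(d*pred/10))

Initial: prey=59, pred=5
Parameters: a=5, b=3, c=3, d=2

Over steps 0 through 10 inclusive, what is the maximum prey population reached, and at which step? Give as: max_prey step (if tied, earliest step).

Step 1: prey: 59+29-8=80; pred: 5+8-1=12
Step 2: prey: 80+40-28=92; pred: 12+28-2=38
Step 3: prey: 92+46-104=34; pred: 38+104-7=135
Step 4: prey: 34+17-137=0; pred: 135+137-27=245
Step 5: prey: 0+0-0=0; pred: 245+0-49=196
Step 6: prey: 0+0-0=0; pred: 196+0-39=157
Step 7: prey: 0+0-0=0; pred: 157+0-31=126
Step 8: prey: 0+0-0=0; pred: 126+0-25=101
Step 9: prey: 0+0-0=0; pred: 101+0-20=81
Step 10: prey: 0+0-0=0; pred: 81+0-16=65
Max prey = 92 at step 2

Answer: 92 2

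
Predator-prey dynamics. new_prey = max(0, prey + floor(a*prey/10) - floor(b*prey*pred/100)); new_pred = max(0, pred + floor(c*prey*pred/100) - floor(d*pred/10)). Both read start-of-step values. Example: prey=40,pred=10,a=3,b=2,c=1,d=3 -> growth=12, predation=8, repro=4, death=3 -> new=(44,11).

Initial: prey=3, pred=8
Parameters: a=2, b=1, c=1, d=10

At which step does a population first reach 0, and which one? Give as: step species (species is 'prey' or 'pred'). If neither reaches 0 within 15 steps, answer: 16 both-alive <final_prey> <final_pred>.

Step 1: prey: 3+0-0=3; pred: 8+0-8=0
First extinction: pred at step 1

Answer: 1 pred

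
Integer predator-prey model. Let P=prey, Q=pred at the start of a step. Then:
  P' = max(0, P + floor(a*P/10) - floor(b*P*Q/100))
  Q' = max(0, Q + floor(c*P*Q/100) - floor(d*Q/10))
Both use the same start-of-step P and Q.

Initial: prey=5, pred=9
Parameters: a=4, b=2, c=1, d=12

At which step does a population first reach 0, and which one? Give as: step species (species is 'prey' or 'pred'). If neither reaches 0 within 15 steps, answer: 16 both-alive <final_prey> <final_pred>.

Step 1: prey: 5+2-0=7; pred: 9+0-10=0
First extinction: pred at step 1

Answer: 1 pred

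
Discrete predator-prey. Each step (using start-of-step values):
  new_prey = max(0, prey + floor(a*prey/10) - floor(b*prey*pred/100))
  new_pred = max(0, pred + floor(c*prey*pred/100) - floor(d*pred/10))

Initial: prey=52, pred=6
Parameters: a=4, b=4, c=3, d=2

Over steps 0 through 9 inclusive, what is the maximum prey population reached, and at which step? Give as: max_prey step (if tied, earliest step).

Step 1: prey: 52+20-12=60; pred: 6+9-1=14
Step 2: prey: 60+24-33=51; pred: 14+25-2=37
Step 3: prey: 51+20-75=0; pred: 37+56-7=86
Step 4: prey: 0+0-0=0; pred: 86+0-17=69
Step 5: prey: 0+0-0=0; pred: 69+0-13=56
Step 6: prey: 0+0-0=0; pred: 56+0-11=45
Step 7: prey: 0+0-0=0; pred: 45+0-9=36
Step 8: prey: 0+0-0=0; pred: 36+0-7=29
Step 9: prey: 0+0-0=0; pred: 29+0-5=24
Max prey = 60 at step 1

Answer: 60 1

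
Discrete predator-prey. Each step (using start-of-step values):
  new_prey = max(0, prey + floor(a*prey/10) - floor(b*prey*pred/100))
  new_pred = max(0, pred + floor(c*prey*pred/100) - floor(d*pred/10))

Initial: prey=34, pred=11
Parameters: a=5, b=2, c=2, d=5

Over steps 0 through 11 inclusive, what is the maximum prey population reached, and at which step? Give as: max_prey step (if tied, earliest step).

Answer: 63 3

Derivation:
Step 1: prey: 34+17-7=44; pred: 11+7-5=13
Step 2: prey: 44+22-11=55; pred: 13+11-6=18
Step 3: prey: 55+27-19=63; pred: 18+19-9=28
Step 4: prey: 63+31-35=59; pred: 28+35-14=49
Step 5: prey: 59+29-57=31; pred: 49+57-24=82
Step 6: prey: 31+15-50=0; pred: 82+50-41=91
Step 7: prey: 0+0-0=0; pred: 91+0-45=46
Step 8: prey: 0+0-0=0; pred: 46+0-23=23
Step 9: prey: 0+0-0=0; pred: 23+0-11=12
Step 10: prey: 0+0-0=0; pred: 12+0-6=6
Step 11: prey: 0+0-0=0; pred: 6+0-3=3
Max prey = 63 at step 3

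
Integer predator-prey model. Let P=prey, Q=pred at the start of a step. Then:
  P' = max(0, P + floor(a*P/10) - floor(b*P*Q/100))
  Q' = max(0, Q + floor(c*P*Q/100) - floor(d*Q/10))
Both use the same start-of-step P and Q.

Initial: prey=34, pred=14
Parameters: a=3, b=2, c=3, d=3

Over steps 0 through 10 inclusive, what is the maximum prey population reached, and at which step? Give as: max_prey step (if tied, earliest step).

Step 1: prey: 34+10-9=35; pred: 14+14-4=24
Step 2: prey: 35+10-16=29; pred: 24+25-7=42
Step 3: prey: 29+8-24=13; pred: 42+36-12=66
Step 4: prey: 13+3-17=0; pred: 66+25-19=72
Step 5: prey: 0+0-0=0; pred: 72+0-21=51
Step 6: prey: 0+0-0=0; pred: 51+0-15=36
Step 7: prey: 0+0-0=0; pred: 36+0-10=26
Step 8: prey: 0+0-0=0; pred: 26+0-7=19
Step 9: prey: 0+0-0=0; pred: 19+0-5=14
Step 10: prey: 0+0-0=0; pred: 14+0-4=10
Max prey = 35 at step 1

Answer: 35 1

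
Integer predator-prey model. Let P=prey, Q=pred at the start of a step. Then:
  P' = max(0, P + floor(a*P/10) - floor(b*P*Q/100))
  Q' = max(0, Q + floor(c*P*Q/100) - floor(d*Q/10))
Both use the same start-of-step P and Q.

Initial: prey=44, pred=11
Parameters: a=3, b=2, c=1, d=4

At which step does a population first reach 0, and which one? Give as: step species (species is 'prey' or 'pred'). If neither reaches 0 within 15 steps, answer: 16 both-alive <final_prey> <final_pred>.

Step 1: prey: 44+13-9=48; pred: 11+4-4=11
Step 2: prey: 48+14-10=52; pred: 11+5-4=12
Step 3: prey: 52+15-12=55; pred: 12+6-4=14
Step 4: prey: 55+16-15=56; pred: 14+7-5=16
Step 5: prey: 56+16-17=55; pred: 16+8-6=18
Step 6: prey: 55+16-19=52; pred: 18+9-7=20
Step 7: prey: 52+15-20=47; pred: 20+10-8=22
Step 8: prey: 47+14-20=41; pred: 22+10-8=24
Step 9: prey: 41+12-19=34; pred: 24+9-9=24
Step 10: prey: 34+10-16=28; pred: 24+8-9=23
Step 11: prey: 28+8-12=24; pred: 23+6-9=20
Step 12: prey: 24+7-9=22; pred: 20+4-8=16
Step 13: prey: 22+6-7=21; pred: 16+3-6=13
Step 14: prey: 21+6-5=22; pred: 13+2-5=10
Step 15: prey: 22+6-4=24; pred: 10+2-4=8
No extinction within 15 steps

Answer: 16 both-alive 24 8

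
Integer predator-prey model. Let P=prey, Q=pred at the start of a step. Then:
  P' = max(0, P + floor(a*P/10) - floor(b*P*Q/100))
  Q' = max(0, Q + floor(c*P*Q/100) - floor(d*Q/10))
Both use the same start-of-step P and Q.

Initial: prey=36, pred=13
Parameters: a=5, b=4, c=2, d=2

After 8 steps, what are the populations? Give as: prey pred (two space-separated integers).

Answer: 0 16

Derivation:
Step 1: prey: 36+18-18=36; pred: 13+9-2=20
Step 2: prey: 36+18-28=26; pred: 20+14-4=30
Step 3: prey: 26+13-31=8; pred: 30+15-6=39
Step 4: prey: 8+4-12=0; pred: 39+6-7=38
Step 5: prey: 0+0-0=0; pred: 38+0-7=31
Step 6: prey: 0+0-0=0; pred: 31+0-6=25
Step 7: prey: 0+0-0=0; pred: 25+0-5=20
Step 8: prey: 0+0-0=0; pred: 20+0-4=16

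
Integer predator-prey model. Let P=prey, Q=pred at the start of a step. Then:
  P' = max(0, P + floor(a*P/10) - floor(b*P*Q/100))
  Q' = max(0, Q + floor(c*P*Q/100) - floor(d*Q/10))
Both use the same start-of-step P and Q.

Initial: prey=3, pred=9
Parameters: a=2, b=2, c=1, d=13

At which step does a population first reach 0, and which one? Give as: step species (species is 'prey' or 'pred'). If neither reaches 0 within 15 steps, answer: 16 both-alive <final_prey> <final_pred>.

Step 1: prey: 3+0-0=3; pred: 9+0-11=0
First extinction: pred at step 1

Answer: 1 pred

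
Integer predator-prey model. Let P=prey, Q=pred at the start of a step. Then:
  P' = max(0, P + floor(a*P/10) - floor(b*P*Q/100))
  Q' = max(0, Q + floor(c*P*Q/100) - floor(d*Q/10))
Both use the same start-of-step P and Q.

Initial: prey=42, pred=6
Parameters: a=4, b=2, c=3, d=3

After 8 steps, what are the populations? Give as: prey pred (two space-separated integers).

Answer: 0 40

Derivation:
Step 1: prey: 42+16-5=53; pred: 6+7-1=12
Step 2: prey: 53+21-12=62; pred: 12+19-3=28
Step 3: prey: 62+24-34=52; pred: 28+52-8=72
Step 4: prey: 52+20-74=0; pred: 72+112-21=163
Step 5: prey: 0+0-0=0; pred: 163+0-48=115
Step 6: prey: 0+0-0=0; pred: 115+0-34=81
Step 7: prey: 0+0-0=0; pred: 81+0-24=57
Step 8: prey: 0+0-0=0; pred: 57+0-17=40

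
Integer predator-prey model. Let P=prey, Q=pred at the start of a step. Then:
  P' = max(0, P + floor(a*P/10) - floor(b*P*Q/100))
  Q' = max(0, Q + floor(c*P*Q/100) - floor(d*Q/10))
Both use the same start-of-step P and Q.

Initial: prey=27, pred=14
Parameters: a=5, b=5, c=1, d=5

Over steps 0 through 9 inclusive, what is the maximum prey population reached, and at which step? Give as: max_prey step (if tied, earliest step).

Step 1: prey: 27+13-18=22; pred: 14+3-7=10
Step 2: prey: 22+11-11=22; pred: 10+2-5=7
Step 3: prey: 22+11-7=26; pred: 7+1-3=5
Step 4: prey: 26+13-6=33; pred: 5+1-2=4
Step 5: prey: 33+16-6=43; pred: 4+1-2=3
Step 6: prey: 43+21-6=58; pred: 3+1-1=3
Step 7: prey: 58+29-8=79; pred: 3+1-1=3
Step 8: prey: 79+39-11=107; pred: 3+2-1=4
Step 9: prey: 107+53-21=139; pred: 4+4-2=6
Max prey = 139 at step 9

Answer: 139 9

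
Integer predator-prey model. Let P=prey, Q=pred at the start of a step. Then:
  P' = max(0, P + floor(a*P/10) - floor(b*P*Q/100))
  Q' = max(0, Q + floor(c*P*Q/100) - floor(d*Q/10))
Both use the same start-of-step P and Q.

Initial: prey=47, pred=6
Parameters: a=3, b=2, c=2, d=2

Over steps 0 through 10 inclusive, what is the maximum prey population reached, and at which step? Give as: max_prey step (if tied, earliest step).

Answer: 61 2

Derivation:
Step 1: prey: 47+14-5=56; pred: 6+5-1=10
Step 2: prey: 56+16-11=61; pred: 10+11-2=19
Step 3: prey: 61+18-23=56; pred: 19+23-3=39
Step 4: prey: 56+16-43=29; pred: 39+43-7=75
Step 5: prey: 29+8-43=0; pred: 75+43-15=103
Step 6: prey: 0+0-0=0; pred: 103+0-20=83
Step 7: prey: 0+0-0=0; pred: 83+0-16=67
Step 8: prey: 0+0-0=0; pred: 67+0-13=54
Step 9: prey: 0+0-0=0; pred: 54+0-10=44
Step 10: prey: 0+0-0=0; pred: 44+0-8=36
Max prey = 61 at step 2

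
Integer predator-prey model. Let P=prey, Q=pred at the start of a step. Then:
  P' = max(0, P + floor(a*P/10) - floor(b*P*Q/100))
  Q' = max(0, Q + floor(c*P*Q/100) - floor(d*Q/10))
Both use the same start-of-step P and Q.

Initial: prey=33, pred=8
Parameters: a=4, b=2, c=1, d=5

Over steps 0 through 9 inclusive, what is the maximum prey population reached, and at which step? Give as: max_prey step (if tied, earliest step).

Answer: 164 7

Derivation:
Step 1: prey: 33+13-5=41; pred: 8+2-4=6
Step 2: prey: 41+16-4=53; pred: 6+2-3=5
Step 3: prey: 53+21-5=69; pred: 5+2-2=5
Step 4: prey: 69+27-6=90; pred: 5+3-2=6
Step 5: prey: 90+36-10=116; pred: 6+5-3=8
Step 6: prey: 116+46-18=144; pred: 8+9-4=13
Step 7: prey: 144+57-37=164; pred: 13+18-6=25
Step 8: prey: 164+65-82=147; pred: 25+41-12=54
Step 9: prey: 147+58-158=47; pred: 54+79-27=106
Max prey = 164 at step 7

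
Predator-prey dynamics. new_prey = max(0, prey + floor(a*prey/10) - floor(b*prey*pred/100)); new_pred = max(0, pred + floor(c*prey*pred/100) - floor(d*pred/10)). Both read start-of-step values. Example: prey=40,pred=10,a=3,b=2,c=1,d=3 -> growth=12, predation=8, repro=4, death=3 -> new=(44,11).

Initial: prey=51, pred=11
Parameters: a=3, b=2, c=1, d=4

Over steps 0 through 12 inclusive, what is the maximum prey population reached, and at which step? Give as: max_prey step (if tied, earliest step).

Answer: 59 3

Derivation:
Step 1: prey: 51+15-11=55; pred: 11+5-4=12
Step 2: prey: 55+16-13=58; pred: 12+6-4=14
Step 3: prey: 58+17-16=59; pred: 14+8-5=17
Step 4: prey: 59+17-20=56; pred: 17+10-6=21
Step 5: prey: 56+16-23=49; pred: 21+11-8=24
Step 6: prey: 49+14-23=40; pred: 24+11-9=26
Step 7: prey: 40+12-20=32; pred: 26+10-10=26
Step 8: prey: 32+9-16=25; pred: 26+8-10=24
Step 9: prey: 25+7-12=20; pred: 24+6-9=21
Step 10: prey: 20+6-8=18; pred: 21+4-8=17
Step 11: prey: 18+5-6=17; pred: 17+3-6=14
Step 12: prey: 17+5-4=18; pred: 14+2-5=11
Max prey = 59 at step 3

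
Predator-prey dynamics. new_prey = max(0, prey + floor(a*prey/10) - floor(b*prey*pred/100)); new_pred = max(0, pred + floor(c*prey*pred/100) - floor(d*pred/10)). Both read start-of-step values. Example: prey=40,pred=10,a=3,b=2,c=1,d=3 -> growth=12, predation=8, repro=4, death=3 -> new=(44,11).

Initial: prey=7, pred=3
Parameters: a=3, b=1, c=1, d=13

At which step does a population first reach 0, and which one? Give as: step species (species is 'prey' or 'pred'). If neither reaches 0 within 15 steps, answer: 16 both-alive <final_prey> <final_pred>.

Step 1: prey: 7+2-0=9; pred: 3+0-3=0
First extinction: pred at step 1

Answer: 1 pred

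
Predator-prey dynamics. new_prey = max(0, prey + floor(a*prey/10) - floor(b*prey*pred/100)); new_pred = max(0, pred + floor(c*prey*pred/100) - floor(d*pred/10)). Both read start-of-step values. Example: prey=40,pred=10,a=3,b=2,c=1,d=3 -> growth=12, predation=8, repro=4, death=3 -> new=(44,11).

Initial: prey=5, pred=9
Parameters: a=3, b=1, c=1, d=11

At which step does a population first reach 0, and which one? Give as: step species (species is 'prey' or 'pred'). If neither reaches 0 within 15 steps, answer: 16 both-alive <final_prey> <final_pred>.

Answer: 1 pred

Derivation:
Step 1: prey: 5+1-0=6; pred: 9+0-9=0
First extinction: pred at step 1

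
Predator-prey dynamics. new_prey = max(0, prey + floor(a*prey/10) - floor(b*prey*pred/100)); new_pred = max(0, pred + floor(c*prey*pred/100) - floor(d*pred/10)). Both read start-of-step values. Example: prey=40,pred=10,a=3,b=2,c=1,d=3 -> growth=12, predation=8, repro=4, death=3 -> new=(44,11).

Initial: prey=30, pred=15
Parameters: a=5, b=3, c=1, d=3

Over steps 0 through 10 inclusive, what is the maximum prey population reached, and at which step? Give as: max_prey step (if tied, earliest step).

Answer: 37 4

Derivation:
Step 1: prey: 30+15-13=32; pred: 15+4-4=15
Step 2: prey: 32+16-14=34; pred: 15+4-4=15
Step 3: prey: 34+17-15=36; pred: 15+5-4=16
Step 4: prey: 36+18-17=37; pred: 16+5-4=17
Step 5: prey: 37+18-18=37; pred: 17+6-5=18
Step 6: prey: 37+18-19=36; pred: 18+6-5=19
Step 7: prey: 36+18-20=34; pred: 19+6-5=20
Step 8: prey: 34+17-20=31; pred: 20+6-6=20
Step 9: prey: 31+15-18=28; pred: 20+6-6=20
Step 10: prey: 28+14-16=26; pred: 20+5-6=19
Max prey = 37 at step 4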